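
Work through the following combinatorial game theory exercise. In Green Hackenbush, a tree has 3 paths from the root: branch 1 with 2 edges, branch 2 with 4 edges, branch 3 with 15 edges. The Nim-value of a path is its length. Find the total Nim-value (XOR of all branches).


The tree has 3 branches from the ground vertex.
In Green Hackenbush, the Nim-value of a simple path of length k is k.
Branch 1: length 2, Nim-value = 2
Branch 2: length 4, Nim-value = 4
Branch 3: length 15, Nim-value = 15
Total Nim-value = XOR of all branch values:
0 XOR 2 = 2
2 XOR 4 = 6
6 XOR 15 = 9
Nim-value of the tree = 9

9


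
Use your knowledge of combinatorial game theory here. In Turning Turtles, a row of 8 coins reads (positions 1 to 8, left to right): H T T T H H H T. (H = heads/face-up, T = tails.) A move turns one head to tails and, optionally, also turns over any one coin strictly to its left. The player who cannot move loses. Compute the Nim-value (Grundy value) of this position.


Coins: H T T T H H H T
Key fact: a single head at position k behaves exactly like a Nim heap of size k (turning it to T and optionally flipping a coin at j < k corresponds to moving the heap from k to j, or to 0), and heads combine as a disjunctive sum (two heads at the same place would cancel, matching j XOR j = 0). So the Nim-value is the XOR of the 1-indexed positions of the heads.
Face-up positions (1-indexed): [1, 5, 6, 7]
XOR 0 with 1: 0 XOR 1 = 1
XOR 1 with 5: 1 XOR 5 = 4
XOR 4 with 6: 4 XOR 6 = 2
XOR 2 with 7: 2 XOR 7 = 5
Nim-value = 5

5


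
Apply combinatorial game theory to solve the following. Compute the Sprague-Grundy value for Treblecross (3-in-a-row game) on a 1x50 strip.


Treblecross: place X on empty cells; 3-in-a-row wins.
Playing within two cells of an existing X lets the opponent win at once, so sensible play treats the cells i-2..i+2 around each X as dead. The player left with no safe cell loses, so this is a normal-play take-away game on strips of safe cells.
Placing X at cell i (0-indexed) of a strip of k safe cells leaves independent strips of sizes max(0, i-2) and max(0, k-i-3). Hence G(k) = mex{ G(max(0,i-2)) XOR G(max(0,k-i-3)) : 0 <= i < k }, with G(0) = 0.
G(1): splits (0,0):0^0=0 -> mex({0}) = 1
G(2): splits (0,0):0^0=0 -> mex({0}) = 1
G(3): splits (0,0):0^0=0 -> mex({0}) = 1
G(4): splits (0,1):0^1=1 (0,0):0^0=0 -> mex({0, 1}) = 2
G(5): splits (0,2):0^1=1 (0,1):0^1=1 (0,0):0^0=0 -> mex({0, 1}) = 2
G(6) = mex({1}) = 0
G(7) = mex({0, 1, 2}) = 3
G(8) = mex({0, 1, 2}) = 3
G(9) = mex({0, 2}) = 1
G(10) = mex({0, 2, 3}) = 1
G(11) = mex({0, 3}) = 1
G(12) = mex({1, 3}) = 0
G(13) = mex({0, 1, 2, 3}) = 4
G(14) = mex({0, 1, 2}) = 3
G(15) = mex({0, 1, 2}) = 3
G(16) = mex({0, 1, 2, 4}) = 3
G(17) = mex({0, 1, 3, 4}) = 2
G(18) = mex({0, 1, 3, 4}) = 2
G(19) = mex({0, 1, 3, 5}) = 2
G(20) = mex({0, 1, 2, 3, 5}) = 4
G(21) = mex({0, 1, 2, 3, 5}) = 4
G(22) = mex({1, 2, 6}) = 0
G(23) = mex({0, 1, 2, 3, 4, 6}) = 5
G(24) = mex({0, 1, 2, 3, 4}) = 5
G(25) = mex({0, 1, 3, 4, 7}) = 2
G(26) = mex({0, 1, 3, 4, 5, 7}) = 2
G(27) = mex({0, 1, 3, 5}) = 2
G(28) = mex({0, 1, 2, 5}) = 3
G(29) = mex({0, 1, 2, 4, 5, 6}) = 3
G(30) = mex({1, 2, 4, 6}) = 0
G(31) = mex({0, 1, 2, 3, 4, 6}) = 5
G(32) = mex({1, 2, 3, 4, 7}) = 0
G(33) = mex({0, 3, 7}) = 1
G(34) = mex({0, 2, 3, 5, 7}) = 1
G(35) = mex({0, 2, 3, 5, 6}) = 1
G(36) = mex({0, 1, 2, 5, 6}) = 3
G(37) = mex({0, 1, 2, 4, 5, 6}) = 3
G(38) = mex({0, 1, 2, 4}) = 3
G(39) = mex({0, 1, 2, 3, 4, 7}) = 5
G(40) = mex({0, 1, 2, 3, 4, 5, 7}) = 6
G(41) = mex({0, 1, 2, 3, 5, 7}) = 4
G(42) = mex({0, 1, 2, 3, 5, 6, 7}) = 4
G(43) = mex({0, 2, 3, 5, 6}) = 1
G(44) = mex({1, 2, 3, 4, 5, 6}) = 0
G(45) = mex({0, 1, 2, 3, 4, 6, 7}) = 5
G(46) = mex({0, 1, 2, 3, 4, 7}) = 5
G(47) = mex({0, 1, 2, 3, 4, 5, 7}) = 6
G(48) = mex({0, 1, 2, 3, 4, 5, 7}) = 6
G(49) = mex({0, 1, 3, 4, 5, 7}) = 2
G(50) = mex({0, 1, 2, 3, 4, 5, 6}) = 7
Therefore G(50) = 7.

7


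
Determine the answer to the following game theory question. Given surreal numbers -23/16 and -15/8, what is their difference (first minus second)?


x = -23/16, y = -15/8
Converting to common denominator: 16
x = -23/16, y = -30/16
x - y = -23/16 - -15/8 = 7/16

7/16


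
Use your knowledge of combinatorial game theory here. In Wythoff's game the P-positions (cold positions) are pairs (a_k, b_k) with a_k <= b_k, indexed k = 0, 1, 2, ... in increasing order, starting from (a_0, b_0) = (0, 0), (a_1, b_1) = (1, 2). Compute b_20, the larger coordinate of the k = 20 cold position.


By Wythoff's theorem, a_k = floor(k * phi) and b_k = floor(k * phi^2) = a_k + k, where phi = (1 + sqrt(5))/2 is the golden ratio.
phi = (1 + sqrt(5))/2 = 1.618034
phi^2 = phi + 1 = 2.618034
k = 20
k * phi^2 = 20 * 2.618034 = 52.360680
b_20 = floor(k * phi^2) = 52 (check: a_20 + k = 32 + 20 = 52)

52


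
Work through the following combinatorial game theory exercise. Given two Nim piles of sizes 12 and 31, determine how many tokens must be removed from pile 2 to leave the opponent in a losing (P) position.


Piles: 12 and 31
Current XOR: 12 XOR 31 = 19 (non-zero, so this is an N-position).
To make the XOR zero, we need to find a move that balances the piles.
For pile 2 (size 31): target = 31 XOR 19 = 12
We reduce pile 2 from 31 to 12.
Tokens removed: 31 - 12 = 19
Verification: 12 XOR 12 = 0

19


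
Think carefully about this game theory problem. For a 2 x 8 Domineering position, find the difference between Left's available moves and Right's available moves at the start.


Board is 2 x 8 (rows x cols).
Left (vertical) placements: (rows-1) * cols = 1 * 8 = 8
Right (horizontal) placements: rows * (cols-1) = 2 * 7 = 14
Advantage = Left - Right = 8 - 14 = -6

-6


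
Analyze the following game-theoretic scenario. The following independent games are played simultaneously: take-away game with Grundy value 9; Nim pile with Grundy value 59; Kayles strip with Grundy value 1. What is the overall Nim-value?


By the Sprague-Grundy theorem, the Grundy value of a sum of games is the XOR of individual Grundy values.
take-away game: Grundy value = 9. Running XOR: 0 XOR 9 = 9
Nim pile: Grundy value = 59. Running XOR: 9 XOR 59 = 50
Kayles strip: Grundy value = 1. Running XOR: 50 XOR 1 = 51
The combined Grundy value is 51.

51


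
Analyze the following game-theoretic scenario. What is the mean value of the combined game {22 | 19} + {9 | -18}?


G1 = {22 | 19}, G2 = {9 | -18}
Each is a switch {a | b} with numbers a > b; its mean value is (a + b)/2, and mean value is additive over game sums: m(G1 + G2) = m(G1) + m(G2).
Mean of G1 = (22 + (19))/2 = 41/2 = 41/2
Mean of G2 = (9 + (-18))/2 = -9/2 = -9/2
Mean of G1 + G2 = 41/2 + -9/2 = 16

16


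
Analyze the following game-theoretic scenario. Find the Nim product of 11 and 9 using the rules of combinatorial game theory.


Nim multiplication is bilinear over XOR: (u XOR v) * w = (u*w) XOR (v*w).
So we split each operand into its bit components and XOR the pairwise Nim products.
11 = 1 + 2 + 8 (as XOR of powers of 2).
9 = 1 + 8 (as XOR of powers of 2).
Using the standard Nim-product table on single bits:
  2*2 = 3,   2*4 = 8,   2*8 = 12,
  4*4 = 6,   4*8 = 11,  8*8 = 13,
and  1*x = x (identity), k*l = l*k (commutative).
Pairwise Nim products:
  1 * 1 = 1
  1 * 8 = 8
  2 * 1 = 2
  2 * 8 = 12
  8 * 1 = 8
  8 * 8 = 13
XOR them: 1 XOR 8 XOR 2 XOR 12 XOR 8 XOR 13 = 2.
Result: 11 * 9 = 2 (in Nim).

2


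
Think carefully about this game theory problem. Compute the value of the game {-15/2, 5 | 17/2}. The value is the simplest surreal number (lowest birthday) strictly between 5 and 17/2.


Left options: {-15/2, 5}, max = 5
Right options: {17/2}, min = 17/2
All options are numbers and max(Left) < min(Right), so by the simplicity theorem the value is the simplest (earliest-born) number strictly between 5 and 17/2.
Integers 6 through 8 all lie strictly between 5 and 17/2.
Among integers, the simplest (lowest birthday = smallest |n|; 0 is born on day 0, +-n on day n) is 6.
No non-integer in the interval can be simpler: if x is a non-integer in the interval, then floor(x) or ceil(x) also lies in the interval (the interval contains an integer), and both are proper prefixes of x's sign expansion, i.e. born earlier. So the game value is 6.
Game value = 6

6


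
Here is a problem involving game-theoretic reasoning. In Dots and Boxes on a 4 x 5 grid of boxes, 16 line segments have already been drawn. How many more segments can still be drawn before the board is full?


Grid: 4 x 5 boxes, i.e. 5 rows and 6 columns of dots.
Horizontal edges: (rows + 1) * cols = 5 * 5 = 25
Vertical edges: rows * (cols + 1) = 4 * 6 = 24
Total edges: 25 + 24 = 49
Edges drawn: 16
Remaining: 49 - 16 = 33

33


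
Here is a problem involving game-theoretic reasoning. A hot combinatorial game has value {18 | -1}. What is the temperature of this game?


The game is {18 | -1}, a switch {a | b} with numbers a > b.
Cooling {a | b} by t gives {a - t | b + t}, which stops being hot when a - t = b + t, i.e. at t = (a - b)/2. So the temperature of a switch is (a - b)/2.
Temperature = (Left option - Right option) / 2
= (18 - (-1)) / 2
= 19 / 2
= 19/2

19/2


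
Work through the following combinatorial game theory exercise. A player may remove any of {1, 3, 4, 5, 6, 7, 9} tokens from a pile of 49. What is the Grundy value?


The subtraction set is S = {1, 3, 4, 5, 6, 7, 9}.
G(k) = mex{ G(k - s) : s in S, s <= k }. We compute iteratively: G(0) = 0.
G(1) = mex({0}) = 1
G(2) = mex({1}) = 0
G(3) = mex({0}) = 1
G(4) = mex({0, 1}) = 2
G(5) = mex({0, 1, 2}) = 3
G(6) = mex({0, 1, 3}) = 2
G(7) = mex({0, 1, 2}) = 3
G(8) = mex({0, 1, 2, 3}) = 4
G(9) = mex({0, 1, 2, 3, 4}) = 5
G(10) = mex({1, 2, 3, 5}) = 0
G(11) = mex({0, 2, 3, 4}) = 1
G(12) = mex({1, 2, 3, 4, 5}) = 0
G(13) = mex({0, 2, 3, 4, 5}) = 1
G(14) = mex({0, 1, 3, 4, 5}) = 2
G(15) = mex({0, 1, 2, 4, 5}) = 3
G(16) = mex({0, 1, 3, 5}) = 2
G(17) = mex({0, 1, 2, 4}) = 3
G(18) = mex({0, 1, 2, 3, 5}) = 4
Observe that G(10)..G(18) = 0, 1, 0, 1, 2, 3, 2, 3, 4 repeats G(0)..G(8) = 0, 1, 0, 1, 2, 3, 2, 3, 4.
For k >= max(S) = 9, G(k) is determined by the previous 9 values G(k-9)..G(k-1); a window of 9 consecutive values has recurred shifted by 10, so by induction G(k + 10) = G(k) for all k >= 0: the sequence is periodic from the start with period 10.
One period: G(0..9) = 0, 1, 0, 1, 2, 3, 2, 3, 4, 5.
49 mod 10 = 9, so G(49) = G(9) = 5.

5


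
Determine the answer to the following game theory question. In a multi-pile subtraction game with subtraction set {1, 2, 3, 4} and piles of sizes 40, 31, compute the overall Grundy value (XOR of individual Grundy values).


Subtraction set: {1, 2, 3, 4}
For this subtraction set, G(n) = n mod 5 (period = max + 1 = 5).
Pile 1 (size 40): G(40) = 40 mod 5 = 0
Pile 2 (size 31): G(31) = 31 mod 5 = 1
Total Grundy value = XOR of all: 0 XOR 1 = 1

1


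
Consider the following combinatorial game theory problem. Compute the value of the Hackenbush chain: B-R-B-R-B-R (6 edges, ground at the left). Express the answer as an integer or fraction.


Edges (from ground): B-R-B-R-B-R
By Berlekamp's sign-expansion rule, a Blue-Red Hackenbush stalk has the value of the surreal number whose sign sequence is the edge sequence with B -> + and R -> -.
Sign sequence: +-+-+-
Trace the sign expansion in the surreal number tree, starting from 0:
Edge 1: B (sign +) -> bounds (0, +inf), value = 1
Edge 2: R (sign -) -> bounds (0, 1), value = 1/2
Edge 3: B (sign +) -> bounds (1/2, 1), value = 3/4
Edge 4: R (sign -) -> bounds (1/2, 3/4), value = 5/8
Edge 5: B (sign +) -> bounds (5/8, 3/4), value = 11/16
Edge 6: R (sign -) -> bounds (5/8, 11/16), value = 21/32
Game value = 21/32

21/32


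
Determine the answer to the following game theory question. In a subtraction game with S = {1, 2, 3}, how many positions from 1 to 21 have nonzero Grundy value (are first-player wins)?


Subtraction set S = {1, 2, 3}, so G(n) = n mod 4.
G(n) = 0 when n is a multiple of 4.
Multiples of 4 in [1, 21]: 5
N-positions (nonzero Grundy) = 21 - 5 = 16

16


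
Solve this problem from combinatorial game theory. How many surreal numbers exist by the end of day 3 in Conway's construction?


Day 0: {|} = 0 is born. Count = 1.
Day n: the number of surreal numbers born by day n is 2^(n+1) - 1.
By day 0: 2^1 - 1 = 1
By day 1: 2^2 - 1 = 3
By day 2: 2^3 - 1 = 7
By day 3: 2^4 - 1 = 15
By day 3: 15 surreal numbers.

15


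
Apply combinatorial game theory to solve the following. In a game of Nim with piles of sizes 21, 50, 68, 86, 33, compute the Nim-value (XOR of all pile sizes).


We need the XOR (exclusive or) of all pile sizes.
After XOR-ing pile 1 (size 21): 0 XOR 21 = 21
After XOR-ing pile 2 (size 50): 21 XOR 50 = 39
After XOR-ing pile 3 (size 68): 39 XOR 68 = 99
After XOR-ing pile 4 (size 86): 99 XOR 86 = 53
After XOR-ing pile 5 (size 33): 53 XOR 33 = 20
The Nim-value of this position is 20.

20


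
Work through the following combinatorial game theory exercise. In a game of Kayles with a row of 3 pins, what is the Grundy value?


Kayles: a move removes 1 or 2 adjacent pins from a contiguous row.
Removing pins from a row of k leaves two independent rows (a, b) with a + b = k - 1 (one pin) or a + b = k - 2 (two pins); an end removal gives a = 0.
By Sprague-Grundy, G(k) = mex{ G(a) XOR G(b) } over all these splits. G(0) = 0.
G(1): splits (0,0):0^0=0 -> mex({0}) = 1
G(2): splits (0,1):0^1=1 (0,0):0^0=0 -> mex({0, 1}) = 2
G(3): splits (0,2):0^2=2 (1,1):1^1=0 (0,1):0^1=1 -> mex({0, 1, 2}) = 3
Therefore G(3) = 3.

3


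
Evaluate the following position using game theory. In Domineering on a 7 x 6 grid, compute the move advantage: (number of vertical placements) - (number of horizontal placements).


Board is 7 x 6 (rows x cols).
Left (vertical) placements: (rows-1) * cols = 6 * 6 = 36
Right (horizontal) placements: rows * (cols-1) = 7 * 5 = 35
Advantage = Left - Right = 36 - 35 = 1

1


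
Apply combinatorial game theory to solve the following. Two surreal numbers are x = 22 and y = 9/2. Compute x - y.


x = 22, y = 9/2
Converting to common denominator: 2
x = 44/2, y = 9/2
x - y = 22 - 9/2 = 35/2

35/2


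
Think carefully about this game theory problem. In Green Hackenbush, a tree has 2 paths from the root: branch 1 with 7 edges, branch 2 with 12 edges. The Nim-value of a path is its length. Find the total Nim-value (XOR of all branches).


The tree has 2 branches from the ground vertex.
In Green Hackenbush, the Nim-value of a simple path of length k is k.
Branch 1: length 7, Nim-value = 7
Branch 2: length 12, Nim-value = 12
Total Nim-value = XOR of all branch values:
0 XOR 7 = 7
7 XOR 12 = 11
Nim-value of the tree = 11

11


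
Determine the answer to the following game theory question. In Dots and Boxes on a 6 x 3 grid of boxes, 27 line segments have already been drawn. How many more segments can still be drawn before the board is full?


Grid: 6 x 3 boxes, i.e. 7 rows and 4 columns of dots.
Horizontal edges: (rows + 1) * cols = 7 * 3 = 21
Vertical edges: rows * (cols + 1) = 6 * 4 = 24
Total edges: 21 + 24 = 45
Edges drawn: 27
Remaining: 45 - 27 = 18

18


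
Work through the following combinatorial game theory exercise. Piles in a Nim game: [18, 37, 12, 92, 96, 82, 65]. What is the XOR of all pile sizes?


We need the XOR (exclusive or) of all pile sizes.
After XOR-ing pile 1 (size 18): 0 XOR 18 = 18
After XOR-ing pile 2 (size 37): 18 XOR 37 = 55
After XOR-ing pile 3 (size 12): 55 XOR 12 = 59
After XOR-ing pile 4 (size 92): 59 XOR 92 = 103
After XOR-ing pile 5 (size 96): 103 XOR 96 = 7
After XOR-ing pile 6 (size 82): 7 XOR 82 = 85
After XOR-ing pile 7 (size 65): 85 XOR 65 = 20
The Nim-value of this position is 20.

20


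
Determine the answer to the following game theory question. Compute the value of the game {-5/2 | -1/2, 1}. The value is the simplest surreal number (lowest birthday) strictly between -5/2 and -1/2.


Left options: {-5/2}, max = -5/2
Right options: {-1/2, 1}, min = -1/2
All options are numbers and max(Left) < min(Right), so by the simplicity theorem the value is the simplest (earliest-born) number strictly between -5/2 and -1/2.
Integers -2 through -1 all lie strictly between -5/2 and -1/2.
Among integers, the simplest (lowest birthday = smallest |n|; 0 is born on day 0, +-n on day n) is -1.
No non-integer in the interval can be simpler: if x is a non-integer in the interval, then floor(x) or ceil(x) also lies in the interval (the interval contains an integer), and both are proper prefixes of x's sign expansion, i.e. born earlier. So the game value is -1.
Game value = -1

-1


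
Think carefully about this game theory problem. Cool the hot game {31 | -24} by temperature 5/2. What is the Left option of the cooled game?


Original game: {31 | -24} (a switch {a | b} with a > b).
Cooling by t (for t below the temperature (a - b)/2 = 55/2) taxes each move by t: {a | b} cooled by t is {a - t | b + t}.
Cooling amount: t = 5/2
Cooled Left option: 31 - 5/2 = 57/2
Cooled Right option: -24 + 5/2 = -43/2
Cooled game: {57/2 | -43/2}
Left option = 57/2

57/2


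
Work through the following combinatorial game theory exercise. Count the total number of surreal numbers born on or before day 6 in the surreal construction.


Day 0: {|} = 0 is born. Count = 1.
Day n: the number of surreal numbers born by day n is 2^(n+1) - 1.
By day 0: 2^1 - 1 = 1
By day 1: 2^2 - 1 = 3
By day 2: 2^3 - 1 = 7
By day 3: 2^4 - 1 = 15
By day 4: 2^5 - 1 = 31
By day 5: 2^6 - 1 = 63
By day 6: 2^7 - 1 = 127
By day 6: 127 surreal numbers.

127


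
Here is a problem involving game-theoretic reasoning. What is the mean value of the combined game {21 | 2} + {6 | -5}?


G1 = {21 | 2}, G2 = {6 | -5}
Each is a switch {a | b} with numbers a > b; its mean value is (a + b)/2, and mean value is additive over game sums: m(G1 + G2) = m(G1) + m(G2).
Mean of G1 = (21 + (2))/2 = 23/2 = 23/2
Mean of G2 = (6 + (-5))/2 = 1/2 = 1/2
Mean of G1 + G2 = 23/2 + 1/2 = 12

12


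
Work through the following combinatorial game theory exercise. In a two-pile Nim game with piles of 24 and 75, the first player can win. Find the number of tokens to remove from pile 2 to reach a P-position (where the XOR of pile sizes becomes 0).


Piles: 24 and 75
Current XOR: 24 XOR 75 = 83 (non-zero, so this is an N-position).
To make the XOR zero, we need to find a move that balances the piles.
For pile 2 (size 75): target = 75 XOR 83 = 24
We reduce pile 2 from 75 to 24.
Tokens removed: 75 - 24 = 51
Verification: 24 XOR 24 = 0

51


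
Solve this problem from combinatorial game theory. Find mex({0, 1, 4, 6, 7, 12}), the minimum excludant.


Set = {0, 1, 4, 6, 7, 12}
0 is in the set.
1 is in the set.
2 is NOT in the set. This is the mex.
mex = 2

2


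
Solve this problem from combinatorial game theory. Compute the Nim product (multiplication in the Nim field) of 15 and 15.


Nim multiplication is bilinear over XOR: (u XOR v) * w = (u*w) XOR (v*w).
So we split each operand into its bit components and XOR the pairwise Nim products.
15 = 1 + 2 + 4 + 8 (as XOR of powers of 2).
15 = 1 + 2 + 4 + 8 (as XOR of powers of 2).
Using the standard Nim-product table on single bits:
  2*2 = 3,   2*4 = 8,   2*8 = 12,
  4*4 = 6,   4*8 = 11,  8*8 = 13,
and  1*x = x (identity), k*l = l*k (commutative).
Pairwise Nim products:
  1 * 1 = 1
  1 * 2 = 2
  1 * 4 = 4
  1 * 8 = 8
  2 * 1 = 2
  2 * 2 = 3
  2 * 4 = 8
  2 * 8 = 12
  4 * 1 = 4
  4 * 2 = 8
  4 * 4 = 6
  4 * 8 = 11
  8 * 1 = 8
  8 * 2 = 12
  8 * 4 = 11
  8 * 8 = 13
XOR them: 1 XOR 2 XOR 4 XOR 8 XOR 2 XOR 3 XOR 8 XOR 12 XOR 4 XOR 8 XOR 6 XOR 11 XOR 8 XOR 12 XOR 11 XOR 13 = 9.
Result: 15 * 15 = 9 (in Nim).

9


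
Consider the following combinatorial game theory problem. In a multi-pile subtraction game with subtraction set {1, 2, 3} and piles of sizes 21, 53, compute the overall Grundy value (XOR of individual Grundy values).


Subtraction set: {1, 2, 3}
For this subtraction set, G(n) = n mod 4 (period = max + 1 = 4).
Pile 1 (size 21): G(21) = 21 mod 4 = 1
Pile 2 (size 53): G(53) = 53 mod 4 = 1
Total Grundy value = XOR of all: 1 XOR 1 = 0

0


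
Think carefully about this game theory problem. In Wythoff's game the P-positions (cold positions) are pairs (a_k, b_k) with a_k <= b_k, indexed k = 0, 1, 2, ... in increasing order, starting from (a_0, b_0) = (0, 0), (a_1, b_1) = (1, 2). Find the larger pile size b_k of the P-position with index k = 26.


By Wythoff's theorem, a_k = floor(k * phi) and b_k = floor(k * phi^2) = a_k + k, where phi = (1 + sqrt(5))/2 is the golden ratio.
phi = (1 + sqrt(5))/2 = 1.618034
phi^2 = phi + 1 = 2.618034
k = 26
k * phi^2 = 26 * 2.618034 = 68.068884
b_26 = floor(k * phi^2) = 68 (check: a_26 + k = 42 + 26 = 68)

68


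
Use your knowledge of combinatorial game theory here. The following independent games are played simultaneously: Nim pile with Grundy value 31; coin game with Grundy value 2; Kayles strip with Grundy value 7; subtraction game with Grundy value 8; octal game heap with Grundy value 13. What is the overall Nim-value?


By the Sprague-Grundy theorem, the Grundy value of a sum of games is the XOR of individual Grundy values.
Nim pile: Grundy value = 31. Running XOR: 0 XOR 31 = 31
coin game: Grundy value = 2. Running XOR: 31 XOR 2 = 29
Kayles strip: Grundy value = 7. Running XOR: 29 XOR 7 = 26
subtraction game: Grundy value = 8. Running XOR: 26 XOR 8 = 18
octal game heap: Grundy value = 13. Running XOR: 18 XOR 13 = 31
The combined Grundy value is 31.

31


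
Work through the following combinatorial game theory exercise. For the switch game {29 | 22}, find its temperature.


The game is {29 | 22}, a switch {a | b} with numbers a > b.
Cooling {a | b} by t gives {a - t | b + t}, which stops being hot when a - t = b + t, i.e. at t = (a - b)/2. So the temperature of a switch is (a - b)/2.
Temperature = (Left option - Right option) / 2
= (29 - (22)) / 2
= 7 / 2
= 7/2

7/2


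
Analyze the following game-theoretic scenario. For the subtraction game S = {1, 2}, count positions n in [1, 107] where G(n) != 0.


Subtraction set S = {1, 2}, so G(n) = n mod 3.
G(n) = 0 when n is a multiple of 3.
Multiples of 3 in [1, 107]: 35
N-positions (nonzero Grundy) = 107 - 35 = 72

72


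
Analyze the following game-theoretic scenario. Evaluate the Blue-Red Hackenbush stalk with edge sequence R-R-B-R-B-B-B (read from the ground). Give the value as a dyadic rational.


Edges (from ground): R-R-B-R-B-B-B
By Berlekamp's sign-expansion rule, a Blue-Red Hackenbush stalk has the value of the surreal number whose sign sequence is the edge sequence with B -> + and R -> -.
Sign sequence: --+-+++
Trace the sign expansion in the surreal number tree, starting from 0:
Edge 1: R (sign -) -> bounds (-inf, 0), value = -1
Edge 2: R (sign -) -> bounds (-inf, -1), value = -2
Edge 3: B (sign +) -> bounds (-2, -1), value = -3/2
Edge 4: R (sign -) -> bounds (-2, -3/2), value = -7/4
Edge 5: B (sign +) -> bounds (-7/4, -3/2), value = -13/8
Edge 6: B (sign +) -> bounds (-13/8, -3/2), value = -25/16
Edge 7: B (sign +) -> bounds (-25/16, -3/2), value = -49/32
Game value = -49/32

-49/32


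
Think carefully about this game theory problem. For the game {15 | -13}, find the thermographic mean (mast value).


Game = {15 | -13}, a switch {a | b} with numbers a > b.
Its thermograph has left wall a - t and right wall b + t, which meet at t = (a - b)/2, where both equal (a + b)/2. So the mast (mean value) is at (a + b)/2.
Mean = (15 + (-13))/2 = 2/2 = 1

1


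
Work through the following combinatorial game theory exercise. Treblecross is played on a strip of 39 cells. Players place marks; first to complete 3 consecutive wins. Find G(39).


Treblecross: place X on empty cells; 3-in-a-row wins.
Playing within two cells of an existing X lets the opponent win at once, so sensible play treats the cells i-2..i+2 around each X as dead. The player left with no safe cell loses, so this is a normal-play take-away game on strips of safe cells.
Placing X at cell i (0-indexed) of a strip of k safe cells leaves independent strips of sizes max(0, i-2) and max(0, k-i-3). Hence G(k) = mex{ G(max(0,i-2)) XOR G(max(0,k-i-3)) : 0 <= i < k }, with G(0) = 0.
G(1): splits (0,0):0^0=0 -> mex({0}) = 1
G(2): splits (0,0):0^0=0 -> mex({0}) = 1
G(3): splits (0,0):0^0=0 -> mex({0}) = 1
G(4): splits (0,1):0^1=1 (0,0):0^0=0 -> mex({0, 1}) = 2
G(5): splits (0,2):0^1=1 (0,1):0^1=1 (0,0):0^0=0 -> mex({0, 1}) = 2
G(6) = mex({1}) = 0
G(7) = mex({0, 1, 2}) = 3
G(8) = mex({0, 1, 2}) = 3
G(9) = mex({0, 2}) = 1
G(10) = mex({0, 2, 3}) = 1
G(11) = mex({0, 3}) = 1
G(12) = mex({1, 3}) = 0
G(13) = mex({0, 1, 2, 3}) = 4
G(14) = mex({0, 1, 2}) = 3
G(15) = mex({0, 1, 2}) = 3
G(16) = mex({0, 1, 2, 4}) = 3
G(17) = mex({0, 1, 3, 4}) = 2
G(18) = mex({0, 1, 3, 4}) = 2
G(19) = mex({0, 1, 3, 5}) = 2
G(20) = mex({0, 1, 2, 3, 5}) = 4
G(21) = mex({0, 1, 2, 3, 5}) = 4
G(22) = mex({1, 2, 6}) = 0
G(23) = mex({0, 1, 2, 3, 4, 6}) = 5
G(24) = mex({0, 1, 2, 3, 4}) = 5
G(25) = mex({0, 1, 3, 4, 7}) = 2
G(26) = mex({0, 1, 3, 4, 5, 7}) = 2
G(27) = mex({0, 1, 3, 5}) = 2
G(28) = mex({0, 1, 2, 5}) = 3
G(29) = mex({0, 1, 2, 4, 5, 6}) = 3
G(30) = mex({1, 2, 4, 6}) = 0
G(31) = mex({0, 1, 2, 3, 4, 6}) = 5
G(32) = mex({1, 2, 3, 4, 7}) = 0
G(33) = mex({0, 3, 7}) = 1
G(34) = mex({0, 2, 3, 5, 7}) = 1
G(35) = mex({0, 2, 3, 5, 6}) = 1
G(36) = mex({0, 1, 2, 5, 6}) = 3
G(37) = mex({0, 1, 2, 4, 5, 6}) = 3
G(38) = mex({0, 1, 2, 4}) = 3
G(39) = mex({0, 1, 2, 3, 4, 7}) = 5
Therefore G(39) = 5.

5


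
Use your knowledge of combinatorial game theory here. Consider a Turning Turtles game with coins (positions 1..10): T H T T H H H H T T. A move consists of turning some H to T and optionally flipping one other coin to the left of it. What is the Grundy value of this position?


Coins: T H T T H H H H T T
Key fact: a single head at position k behaves exactly like a Nim heap of size k (turning it to T and optionally flipping a coin at j < k corresponds to moving the heap from k to j, or to 0), and heads combine as a disjunctive sum (two heads at the same place would cancel, matching j XOR j = 0). So the Nim-value is the XOR of the 1-indexed positions of the heads.
Face-up positions (1-indexed): [2, 5, 6, 7, 8]
XOR 0 with 2: 0 XOR 2 = 2
XOR 2 with 5: 2 XOR 5 = 7
XOR 7 with 6: 7 XOR 6 = 1
XOR 1 with 7: 1 XOR 7 = 6
XOR 6 with 8: 6 XOR 8 = 14
Nim-value = 14

14


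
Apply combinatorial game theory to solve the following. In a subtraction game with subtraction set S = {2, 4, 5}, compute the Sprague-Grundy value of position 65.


The subtraction set is S = {2, 4, 5}.
G(k) = mex{ G(k - s) : s in S, s <= k }. We compute iteratively: G(0) = 0.
G(1) = mex({}) = 0
G(2) = mex({0}) = 1
G(3) = mex({0}) = 1
G(4) = mex({0, 1}) = 2
G(5) = mex({0, 1}) = 2
G(6) = mex({0, 1, 2}) = 3
G(7) = mex({1, 2}) = 0
G(8) = mex({1, 2, 3}) = 0
G(9) = mex({0, 2}) = 1
G(10) = mex({0, 2, 3}) = 1
G(11) = mex({0, 1, 3}) = 2
Observe that G(7)..G(11) = 0, 0, 1, 1, 2 repeats G(0)..G(4) = 0, 0, 1, 1, 2.
For k >= max(S) = 5, G(k) is determined by the previous 5 values G(k-5)..G(k-1); a window of 5 consecutive values has recurred shifted by 7, so by induction G(k + 7) = G(k) for all k >= 0: the sequence is periodic from the start with period 7.
One period: G(0..6) = 0, 0, 1, 1, 2, 2, 3.
65 mod 7 = 2, so G(65) = G(2) = 1.

1


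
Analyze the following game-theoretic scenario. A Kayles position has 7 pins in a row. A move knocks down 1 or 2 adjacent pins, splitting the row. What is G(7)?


Kayles: a move removes 1 or 2 adjacent pins from a contiguous row.
Removing pins from a row of k leaves two independent rows (a, b) with a + b = k - 1 (one pin) or a + b = k - 2 (two pins); an end removal gives a = 0.
By Sprague-Grundy, G(k) = mex{ G(a) XOR G(b) } over all these splits. G(0) = 0.
G(1): splits (0,0):0^0=0 -> mex({0}) = 1
G(2): splits (0,1):0^1=1 (0,0):0^0=0 -> mex({0, 1}) = 2
G(3): splits (0,2):0^2=2 (1,1):1^1=0 (0,1):0^1=1 -> mex({0, 1, 2}) = 3
G(4): splits (0,3):0^3=3 (1,2):1^2=3 (0,2):0^2=2 (1,1):1^1=0 -> mex({0, 2, 3}) = 1
G(5): splits (0,4):0^1=1 (1,3):1^3=2 (2,2):2^2=0 (0,3):0^3=3 (1,2):1^2=3 -> mex({0, 1, 2, 3}) = 4
G(6) = mex({0, 1, 2, 4}) = 3
G(7) = mex({0, 1, 3, 4, 5}) = 2
Therefore G(7) = 2.

2


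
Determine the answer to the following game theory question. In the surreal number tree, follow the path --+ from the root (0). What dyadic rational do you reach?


Sign expansion: --+
Rule: track bounds (lo, hi), initially (-inf, +inf). On '+', the current value becomes lo and we move to the simplest number in (value, hi): value + 1 if hi = +inf, otherwise the midpoint (value + hi)/2. On '-', the current value becomes hi and we move to value - 1 if lo = -inf, otherwise the midpoint (lo + value)/2.
Start at 0.
Step 1: sign = -, move left. Bounds: (-inf, 0). Value = -1
Step 2: sign = -, move left. Bounds: (-inf, -1). Value = -2
Step 3: sign = +, move right. Bounds: (-2, -1). Value = -3/2
The surreal number with sign expansion --+ is -3/2.

-3/2


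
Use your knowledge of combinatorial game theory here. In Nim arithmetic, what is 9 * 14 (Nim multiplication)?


Nim multiplication is bilinear over XOR: (u XOR v) * w = (u*w) XOR (v*w).
So we split each operand into its bit components and XOR the pairwise Nim products.
9 = 1 + 8 (as XOR of powers of 2).
14 = 2 + 4 + 8 (as XOR of powers of 2).
Using the standard Nim-product table on single bits:
  2*2 = 3,   2*4 = 8,   2*8 = 12,
  4*4 = 6,   4*8 = 11,  8*8 = 13,
and  1*x = x (identity), k*l = l*k (commutative).
Pairwise Nim products:
  1 * 2 = 2
  1 * 4 = 4
  1 * 8 = 8
  8 * 2 = 12
  8 * 4 = 11
  8 * 8 = 13
XOR them: 2 XOR 4 XOR 8 XOR 12 XOR 11 XOR 13 = 4.
Result: 9 * 14 = 4 (in Nim).

4


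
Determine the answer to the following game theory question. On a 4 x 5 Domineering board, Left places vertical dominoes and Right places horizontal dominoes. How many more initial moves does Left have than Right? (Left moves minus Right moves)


Board is 4 x 5 (rows x cols).
Left (vertical) placements: (rows-1) * cols = 3 * 5 = 15
Right (horizontal) placements: rows * (cols-1) = 4 * 4 = 16
Advantage = Left - Right = 15 - 16 = -1

-1


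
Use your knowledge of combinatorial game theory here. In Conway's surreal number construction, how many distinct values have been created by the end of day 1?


Day 0: {|} = 0 is born. Count = 1.
Day n: the number of surreal numbers born by day n is 2^(n+1) - 1.
By day 0: 2^1 - 1 = 1
By day 1: 2^2 - 1 = 3
By day 1: 3 surreal numbers.

3


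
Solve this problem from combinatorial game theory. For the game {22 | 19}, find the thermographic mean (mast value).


Game = {22 | 19}, a switch {a | b} with numbers a > b.
Its thermograph has left wall a - t and right wall b + t, which meet at t = (a - b)/2, where both equal (a + b)/2. So the mast (mean value) is at (a + b)/2.
Mean = (22 + (19))/2 = 41/2 = 41/2

41/2


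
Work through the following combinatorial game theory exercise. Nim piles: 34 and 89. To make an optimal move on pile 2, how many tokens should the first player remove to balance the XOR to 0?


Piles: 34 and 89
Current XOR: 34 XOR 89 = 123 (non-zero, so this is an N-position).
To make the XOR zero, we need to find a move that balances the piles.
For pile 2 (size 89): target = 89 XOR 123 = 34
We reduce pile 2 from 89 to 34.
Tokens removed: 89 - 34 = 55
Verification: 34 XOR 34 = 0

55


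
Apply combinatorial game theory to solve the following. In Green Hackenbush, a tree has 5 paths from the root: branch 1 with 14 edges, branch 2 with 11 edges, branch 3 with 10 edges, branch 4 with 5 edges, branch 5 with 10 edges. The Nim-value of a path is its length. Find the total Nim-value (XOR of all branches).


The tree has 5 branches from the ground vertex.
In Green Hackenbush, the Nim-value of a simple path of length k is k.
Branch 1: length 14, Nim-value = 14
Branch 2: length 11, Nim-value = 11
Branch 3: length 10, Nim-value = 10
Branch 4: length 5, Nim-value = 5
Branch 5: length 10, Nim-value = 10
Total Nim-value = XOR of all branch values:
0 XOR 14 = 14
14 XOR 11 = 5
5 XOR 10 = 15
15 XOR 5 = 10
10 XOR 10 = 0
Nim-value of the tree = 0

0


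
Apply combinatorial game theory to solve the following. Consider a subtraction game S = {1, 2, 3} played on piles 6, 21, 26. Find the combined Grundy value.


Subtraction set: {1, 2, 3}
For this subtraction set, G(n) = n mod 4 (period = max + 1 = 4).
Pile 1 (size 6): G(6) = 6 mod 4 = 2
Pile 2 (size 21): G(21) = 21 mod 4 = 1
Pile 3 (size 26): G(26) = 26 mod 4 = 2
Total Grundy value = XOR of all: 2 XOR 1 XOR 2 = 1

1


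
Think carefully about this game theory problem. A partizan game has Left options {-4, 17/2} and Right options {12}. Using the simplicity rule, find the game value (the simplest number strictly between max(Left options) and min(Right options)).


Left options: {-4, 17/2}, max = 17/2
Right options: {12}, min = 12
All options are numbers and max(Left) < min(Right), so by the simplicity theorem the value is the simplest (earliest-born) number strictly between 17/2 and 12.
Integers 9 through 11 all lie strictly between 17/2 and 12.
Among integers, the simplest (lowest birthday = smallest |n|; 0 is born on day 0, +-n on day n) is 9.
No non-integer in the interval can be simpler: if x is a non-integer in the interval, then floor(x) or ceil(x) also lies in the interval (the interval contains an integer), and both are proper prefixes of x's sign expansion, i.e. born earlier. So the game value is 9.
Game value = 9

9


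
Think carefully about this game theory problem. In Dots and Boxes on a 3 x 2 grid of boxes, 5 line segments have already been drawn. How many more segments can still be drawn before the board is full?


Grid: 3 x 2 boxes, i.e. 4 rows and 3 columns of dots.
Horizontal edges: (rows + 1) * cols = 4 * 2 = 8
Vertical edges: rows * (cols + 1) = 3 * 3 = 9
Total edges: 8 + 9 = 17
Edges drawn: 5
Remaining: 17 - 5 = 12

12


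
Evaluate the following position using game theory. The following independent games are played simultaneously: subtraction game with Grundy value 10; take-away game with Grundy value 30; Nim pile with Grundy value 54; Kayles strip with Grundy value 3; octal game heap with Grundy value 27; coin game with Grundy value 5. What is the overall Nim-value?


By the Sprague-Grundy theorem, the Grundy value of a sum of games is the XOR of individual Grundy values.
subtraction game: Grundy value = 10. Running XOR: 0 XOR 10 = 10
take-away game: Grundy value = 30. Running XOR: 10 XOR 30 = 20
Nim pile: Grundy value = 54. Running XOR: 20 XOR 54 = 34
Kayles strip: Grundy value = 3. Running XOR: 34 XOR 3 = 33
octal game heap: Grundy value = 27. Running XOR: 33 XOR 27 = 58
coin game: Grundy value = 5. Running XOR: 58 XOR 5 = 63
The combined Grundy value is 63.

63


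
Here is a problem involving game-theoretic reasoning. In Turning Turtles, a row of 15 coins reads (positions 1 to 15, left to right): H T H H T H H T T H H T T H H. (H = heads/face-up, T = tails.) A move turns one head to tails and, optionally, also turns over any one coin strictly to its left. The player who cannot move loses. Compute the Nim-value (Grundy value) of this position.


Coins: H T H H T H H T T H H T T H H
Key fact: a single head at position k behaves exactly like a Nim heap of size k (turning it to T and optionally flipping a coin at j < k corresponds to moving the heap from k to j, or to 0), and heads combine as a disjunctive sum (two heads at the same place would cancel, matching j XOR j = 0). So the Nim-value is the XOR of the 1-indexed positions of the heads.
Face-up positions (1-indexed): [1, 3, 4, 6, 7, 10, 11, 14, 15]
XOR 0 with 1: 0 XOR 1 = 1
XOR 1 with 3: 1 XOR 3 = 2
XOR 2 with 4: 2 XOR 4 = 6
XOR 6 with 6: 6 XOR 6 = 0
XOR 0 with 7: 0 XOR 7 = 7
XOR 7 with 10: 7 XOR 10 = 13
XOR 13 with 11: 13 XOR 11 = 6
XOR 6 with 14: 6 XOR 14 = 8
XOR 8 with 15: 8 XOR 15 = 7
Nim-value = 7

7


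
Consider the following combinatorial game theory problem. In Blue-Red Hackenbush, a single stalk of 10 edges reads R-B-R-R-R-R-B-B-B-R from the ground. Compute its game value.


Edges (from ground): R-B-R-R-R-R-B-B-B-R
By Berlekamp's sign-expansion rule, a Blue-Red Hackenbush stalk has the value of the surreal number whose sign sequence is the edge sequence with B -> + and R -> -.
Sign sequence: -+----+++-
Trace the sign expansion in the surreal number tree, starting from 0:
Edge 1: R (sign -) -> bounds (-inf, 0), value = -1
Edge 2: B (sign +) -> bounds (-1, 0), value = -1/2
Edge 3: R (sign -) -> bounds (-1, -1/2), value = -3/4
Edge 4: R (sign -) -> bounds (-1, -3/4), value = -7/8
Edge 5: R (sign -) -> bounds (-1, -7/8), value = -15/16
Edge 6: R (sign -) -> bounds (-1, -15/16), value = -31/32
Edge 7: B (sign +) -> bounds (-31/32, -15/16), value = -61/64
Edge 8: B (sign +) -> bounds (-61/64, -15/16), value = -121/128
Edge 9: B (sign +) -> bounds (-121/128, -15/16), value = -241/256
Edge 10: R (sign -) -> bounds (-121/128, -241/256), value = -483/512
Game value = -483/512

-483/512


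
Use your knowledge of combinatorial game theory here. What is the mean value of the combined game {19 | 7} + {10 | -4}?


G1 = {19 | 7}, G2 = {10 | -4}
Each is a switch {a | b} with numbers a > b; its mean value is (a + b)/2, and mean value is additive over game sums: m(G1 + G2) = m(G1) + m(G2).
Mean of G1 = (19 + (7))/2 = 26/2 = 13
Mean of G2 = (10 + (-4))/2 = 6/2 = 3
Mean of G1 + G2 = 13 + 3 = 16

16


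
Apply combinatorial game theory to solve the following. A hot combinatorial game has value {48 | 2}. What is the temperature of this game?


The game is {48 | 2}, a switch {a | b} with numbers a > b.
Cooling {a | b} by t gives {a - t | b + t}, which stops being hot when a - t = b + t, i.e. at t = (a - b)/2. So the temperature of a switch is (a - b)/2.
Temperature = (Left option - Right option) / 2
= (48 - (2)) / 2
= 46 / 2
= 23

23


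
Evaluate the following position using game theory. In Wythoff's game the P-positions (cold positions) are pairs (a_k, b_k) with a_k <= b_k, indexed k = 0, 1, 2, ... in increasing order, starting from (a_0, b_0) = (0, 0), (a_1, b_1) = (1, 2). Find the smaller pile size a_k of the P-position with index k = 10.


By Wythoff's theorem, a_k = floor(k * phi) and b_k = floor(k * phi^2) = a_k + k, where phi = (1 + sqrt(5))/2 is the golden ratio.
phi = (1 + sqrt(5))/2 = 1.618034
k = 10
k * phi = 10 * 1.618034 = 16.180340
a_10 = floor(k * phi) = 16

16


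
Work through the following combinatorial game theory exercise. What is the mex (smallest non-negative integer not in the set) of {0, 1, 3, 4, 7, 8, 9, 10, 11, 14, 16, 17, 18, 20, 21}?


Set = {0, 1, 3, 4, 7, 8, 9, 10, 11, 14, 16, 17, 18, 20, 21}
0 is in the set.
1 is in the set.
2 is NOT in the set. This is the mex.
mex = 2

2


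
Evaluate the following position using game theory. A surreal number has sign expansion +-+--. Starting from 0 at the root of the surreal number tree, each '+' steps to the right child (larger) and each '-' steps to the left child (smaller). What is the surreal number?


Sign expansion: +-+--
Rule: track bounds (lo, hi), initially (-inf, +inf). On '+', the current value becomes lo and we move to the simplest number in (value, hi): value + 1 if hi = +inf, otherwise the midpoint (value + hi)/2. On '-', the current value becomes hi and we move to value - 1 if lo = -inf, otherwise the midpoint (lo + value)/2.
Start at 0.
Step 1: sign = +, move right. Bounds: (0, +inf). Value = 1
Step 2: sign = -, move left. Bounds: (0, 1). Value = 1/2
Step 3: sign = +, move right. Bounds: (1/2, 1). Value = 3/4
Step 4: sign = -, move left. Bounds: (1/2, 3/4). Value = 5/8
Step 5: sign = -, move left. Bounds: (1/2, 5/8). Value = 9/16
The surreal number with sign expansion +-+-- is 9/16.

9/16


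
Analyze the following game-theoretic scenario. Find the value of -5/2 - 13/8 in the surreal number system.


x = -5/2, y = 13/8
Converting to common denominator: 8
x = -20/8, y = 13/8
x - y = -5/2 - 13/8 = -33/8

-33/8


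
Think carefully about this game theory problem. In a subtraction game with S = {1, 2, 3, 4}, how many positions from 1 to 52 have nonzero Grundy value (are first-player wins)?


Subtraction set S = {1, 2, 3, 4}, so G(n) = n mod 5.
G(n) = 0 when n is a multiple of 5.
Multiples of 5 in [1, 52]: 10
N-positions (nonzero Grundy) = 52 - 10 = 42

42


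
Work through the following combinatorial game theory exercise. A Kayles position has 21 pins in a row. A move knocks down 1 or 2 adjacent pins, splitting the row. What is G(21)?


Kayles: a move removes 1 or 2 adjacent pins from a contiguous row.
Removing pins from a row of k leaves two independent rows (a, b) with a + b = k - 1 (one pin) or a + b = k - 2 (two pins); an end removal gives a = 0.
By Sprague-Grundy, G(k) = mex{ G(a) XOR G(b) } over all these splits. G(0) = 0.
G(1): splits (0,0):0^0=0 -> mex({0}) = 1
G(2): splits (0,1):0^1=1 (0,0):0^0=0 -> mex({0, 1}) = 2
G(3): splits (0,2):0^2=2 (1,1):1^1=0 (0,1):0^1=1 -> mex({0, 1, 2}) = 3
G(4): splits (0,3):0^3=3 (1,2):1^2=3 (0,2):0^2=2 (1,1):1^1=0 -> mex({0, 2, 3}) = 1
G(5): splits (0,4):0^1=1 (1,3):1^3=2 (2,2):2^2=0 (0,3):0^3=3 (1,2):1^2=3 -> mex({0, 1, 2, 3}) = 4
G(6) = mex({0, 1, 2, 4}) = 3
G(7) = mex({0, 1, 3, 4, 5}) = 2
G(8) = mex({0, 2, 3, 5, 6}) = 1
G(9) = mex({0, 1, 2, 3, 6, 7}) = 4
G(10) = mex({0, 1, 3, 4, 5, 7}) = 2
G(11) = mex({0, 1, 2, 3, 4, 5}) = 6
G(12) = mex({0, 1, 2, 3, 5, 6, 7}) = 4
G(13) = mex({0, 2, 3, 4, 6, 7}) = 1
G(14) = mex({0, 1, 4, 5, 6, 7}) = 2
G(15) = mex({0, 1, 2, 3, 4, 5, 6}) = 7
G(16) = mex({0, 2, 3, 5, 6, 7}) = 1
G(17) = mex({0, 1, 2, 3, 5, 6, 7}) = 4
G(18) = mex({0, 1, 2, 4, 5, 6}) = 3
G(19) = mex({0, 1, 3, 4, 5, 7}) = 2
G(20) = mex({0, 2, 3, 4, 5, 6, 7}) = 1
G(21) = mex({0, 1, 2, 3, 5, 6, 7}) = 4
Therefore G(21) = 4.

4
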